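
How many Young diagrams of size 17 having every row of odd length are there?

38

There are too many to list fully; the first 12 (by largest part) are:
17
15 + 1 + 1
13 + 3 + 1
13 + 1 + 1 + 1 + 1
11 + 5 + 1
11 + 3 + 3
11 + 3 + 1 + 1 + 1
11 + 1 + 1 + 1 + 1 + 1 + 1
9 + 7 + 1
9 + 5 + 3
9 + 5 + 1 + 1 + 1
9 + 3 + 3 + 1 + 1
…and 26 more, for 38 total.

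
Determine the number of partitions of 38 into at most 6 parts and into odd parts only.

218

Enumerating by decreasing first part gives 218 partitions in all.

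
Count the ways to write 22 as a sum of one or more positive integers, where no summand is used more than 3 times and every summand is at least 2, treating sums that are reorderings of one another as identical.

There are 160 such partitions.

160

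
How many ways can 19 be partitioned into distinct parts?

54

There are too many to list fully; the first 12 (by largest part) are:
19
18+1
17+2
16+3
16+2+1
15+4
15+3+1
14+5
14+4+1
14+3+2
13+6
13+5+1
…and 42 more, for 54 total.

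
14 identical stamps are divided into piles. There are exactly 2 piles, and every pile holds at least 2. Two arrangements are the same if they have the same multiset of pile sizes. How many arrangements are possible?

The partitions of 14 that satisfy the conditions:
12, 2
11, 3
10, 4
9, 5
8, 6
7, 7
That's 6 in total.

6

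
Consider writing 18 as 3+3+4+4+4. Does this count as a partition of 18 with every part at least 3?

The parts sum to 18, and the condition 'every summand is at least 3' holds.

Yes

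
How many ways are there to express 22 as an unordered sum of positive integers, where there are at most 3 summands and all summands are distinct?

41

A partial list (first 12 by largest part):
22
21, 1
20, 2
19, 3
19, 2, 1
18, 4
18, 3, 1
17, 5
17, 4, 1
17, 3, 2
16, 6
16, 5, 1
…and 29 more, for 41 total.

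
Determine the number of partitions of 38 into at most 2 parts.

20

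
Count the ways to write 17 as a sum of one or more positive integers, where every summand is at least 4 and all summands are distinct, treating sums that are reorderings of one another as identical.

8

Listing the qualifying partitions of 17:
17
4, 13
5, 12
6, 11
7, 10
8, 9
4, 5, 8
4, 6, 7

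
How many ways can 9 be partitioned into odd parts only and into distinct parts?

2

They are:
9
5,3,1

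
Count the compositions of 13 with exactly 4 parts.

By stars and bars with positive parts, the count is C(12,3) = 220.

220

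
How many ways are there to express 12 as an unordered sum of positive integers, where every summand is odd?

The partitions of 12 that satisfy the conditions:
1+11
3+9
1+1+1+9
5+7
1+1+3+7
1+1+1+1+1+7
1+1+5+5
1+3+3+5
1+1+1+1+3+5
1+1+1+1+1+1+1+5
3+3+3+3
1+1+1+3+3+3
1+1+1+1+1+1+3+3
1+1+1+1+1+1+1+1+1+3
1+1+1+1+1+1+1+1+1+1+1+1

15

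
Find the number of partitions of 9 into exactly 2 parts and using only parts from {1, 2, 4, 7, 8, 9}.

Enumerating:
8+1
7+2

2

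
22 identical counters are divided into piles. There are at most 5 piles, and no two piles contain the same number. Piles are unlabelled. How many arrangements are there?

There are 88 such partitions.

88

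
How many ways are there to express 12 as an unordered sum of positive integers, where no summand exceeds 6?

58

A partial list (first 12 by largest part):
6,6
6,5,1
6,4,2
6,4,1,1
6,3,3
6,3,2,1
6,3,1,1,1
6,2,2,2
6,2,2,1,1
6,2,1,1,1,1
6,1,1,1,1,1,1
5,5,2
…and 46 more, for 58 total.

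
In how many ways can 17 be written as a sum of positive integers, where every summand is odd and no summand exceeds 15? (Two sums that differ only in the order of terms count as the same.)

37

A partial list (first 12 by largest part):
15+1+1
13+3+1
13+1+1+1+1
11+5+1
11+3+3
11+3+1+1+1
11+1+1+1+1+1+1
9+7+1
9+5+3
9+5+1+1+1
9+3+3+1+1
9+3+1+1+1+1+1
…and 25 more, for 37 total.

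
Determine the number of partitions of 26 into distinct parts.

165

Counting exhaustively, 165 partitions satisfy the conditions.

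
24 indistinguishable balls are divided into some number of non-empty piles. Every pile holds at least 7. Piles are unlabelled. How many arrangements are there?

They are:
24
17,7
16,8
15,9
14,10
13,11
12,12
10,7,7
9,8,7
8,8,8

10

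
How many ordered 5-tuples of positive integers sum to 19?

Place 4 bars in the 18 internal gaps of a row of 19 dots: C(18,4) = 3060.

3060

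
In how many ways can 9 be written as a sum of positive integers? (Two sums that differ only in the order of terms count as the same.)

30

There are too many to list fully; the first 12 (by largest part) are:
9
1, 8
2, 7
1, 1, 7
3, 6
1, 2, 6
1, 1, 1, 6
4, 5
1, 3, 5
2, 2, 5
1, 1, 2, 5
1, 1, 1, 1, 5
…and 18 more, for 30 total.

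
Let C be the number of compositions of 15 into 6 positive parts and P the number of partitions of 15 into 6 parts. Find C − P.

Compositions: C(14,5) = 2002.
Partitions of 15 into exactly 6 parts: 26.
Difference: 2002 − 26 = 1976.

1976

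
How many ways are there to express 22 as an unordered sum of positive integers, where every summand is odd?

Systematic enumeration (by largest part, then next-largest, …) yields 89.

89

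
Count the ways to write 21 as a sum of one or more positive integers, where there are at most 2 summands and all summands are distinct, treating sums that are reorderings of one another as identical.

11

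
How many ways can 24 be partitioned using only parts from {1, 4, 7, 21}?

17

Enumerating:
1+1+1+21
1+1+1+7+7+7
1+1+4+4+7+7
1+1+1+1+1+1+4+7+7
1+1+1+1+1+1+1+1+1+1+7+7
1+4+4+4+4+7
1+1+1+1+1+4+4+4+7
1+1+1+1+1+1+1+1+1+4+4+7
1+1+1+1+1+1+1+1+1+1+1+1+1+4+7
1+1+1+1+1+1+1+1+1+1+1+1+1+1+1+1+1+7
4+4+4+4+4+4
1+1+1+1+4+4+4+4+4
1+1+1+1+1+1+1+1+4+4+4+4
1+1+1+1+1+1+1+1+1+1+1+1+4+4+4
1+1+1+1+1+1+1+1+1+1+1+1+1+1+1+1+4+4
1+1+1+1+1+1+1+1+1+1+1+1+1+1+1+1+1+1+1+1+4
1+1+1+1+1+1+1+1+1+1+1+1+1+1+1+1+1+1+1+1+1+1+1+1
That's 17 in total.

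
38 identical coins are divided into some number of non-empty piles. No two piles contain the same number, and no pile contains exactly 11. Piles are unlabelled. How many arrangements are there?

701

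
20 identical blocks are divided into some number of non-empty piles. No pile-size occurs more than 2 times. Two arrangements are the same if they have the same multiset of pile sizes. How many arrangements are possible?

202

A full systematic count gives 202.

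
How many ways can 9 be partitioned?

There are too many to list fully; the first 12 (by largest part) are:
9
8+1
7+2
7+1+1
6+3
6+2+1
6+1+1+1
5+4
5+3+1
5+2+2
5+2+1+1
5+1+1+1+1
…and 18 more, for 30 total.

30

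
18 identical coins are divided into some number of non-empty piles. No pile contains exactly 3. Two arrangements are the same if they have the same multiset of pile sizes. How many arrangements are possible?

209

Direct enumeration gives 209 partitions.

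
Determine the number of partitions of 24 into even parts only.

77

Counting exhaustively, 77 partitions satisfy the conditions.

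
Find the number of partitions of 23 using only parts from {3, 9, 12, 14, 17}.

3

Enumerating:
3, 3, 17
9, 14
3, 3, 3, 14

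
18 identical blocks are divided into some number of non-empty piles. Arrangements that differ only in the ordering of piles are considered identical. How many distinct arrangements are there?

385

Systematic enumeration (by largest part, then next-largest, …) yields 385.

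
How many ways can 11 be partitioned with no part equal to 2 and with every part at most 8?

23

Listing the qualifying partitions of 11:
8,3
8,1,1,1
7,4
7,3,1
7,1,1,1,1
6,5
6,4,1
6,3,1,1
6,1,1,1,1,1
5,5,1
5,4,1,1
5,3,3
5,3,1,1,1
5,1,1,1,1,1,1
4,4,3
4,4,1,1,1
4,3,3,1
4,3,1,1,1,1
4,1,1,1,1,1,1,1
3,3,3,1,1
3,3,1,1,1,1,1
3,1,1,1,1,1,1,1,1
1,1,1,1,1,1,1,1,1,1,1
That's 23 in total.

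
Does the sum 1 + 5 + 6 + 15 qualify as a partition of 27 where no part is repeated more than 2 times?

Yes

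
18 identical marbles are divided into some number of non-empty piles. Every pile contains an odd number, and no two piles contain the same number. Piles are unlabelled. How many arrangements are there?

5

Enumerating:
17+1
15+3
13+5
11+7
9+5+3+1
That's 5 in total.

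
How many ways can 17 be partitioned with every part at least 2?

There are too many to list fully; the first 12 (by largest part) are:
17
15 + 2
14 + 3
13 + 4
13 + 2 + 2
12 + 5
12 + 3 + 2
11 + 6
11 + 4 + 2
11 + 3 + 3
11 + 2 + 2 + 2
10 + 7
…and 54 more, for 66 total.

66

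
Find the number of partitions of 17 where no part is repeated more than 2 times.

Systematic enumeration (by largest part, then next-largest, …) yields 108.

108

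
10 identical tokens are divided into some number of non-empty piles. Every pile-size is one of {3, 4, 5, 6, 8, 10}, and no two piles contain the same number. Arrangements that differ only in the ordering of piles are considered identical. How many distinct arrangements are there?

2

Listing the qualifying partitions of 10:
10
6 + 4
Counting gives 2.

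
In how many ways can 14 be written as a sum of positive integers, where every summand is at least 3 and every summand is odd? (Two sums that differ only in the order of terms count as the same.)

4

Listing the qualifying partitions of 14:
11+3
9+5
7+7
5+3+3+3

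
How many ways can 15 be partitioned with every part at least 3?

Enumerating:
15
3+12
4+11
5+10
6+9
3+3+9
7+8
3+4+8
3+5+7
4+4+7
3+6+6
4+5+6
3+3+3+6
5+5+5
3+3+4+5
3+4+4+4
3+3+3+3+3
That's 17 in total.

17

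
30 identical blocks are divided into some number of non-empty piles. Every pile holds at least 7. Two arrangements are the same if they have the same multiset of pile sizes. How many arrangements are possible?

24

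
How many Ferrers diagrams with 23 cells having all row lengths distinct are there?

There are 104 such partitions.

104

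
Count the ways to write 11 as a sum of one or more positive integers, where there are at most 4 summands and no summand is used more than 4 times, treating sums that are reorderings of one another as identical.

There are too many to list fully; the first 12 (by largest part) are:
11
10 + 1
9 + 2
9 + 1 + 1
8 + 3
8 + 2 + 1
8 + 1 + 1 + 1
7 + 4
7 + 3 + 1
7 + 2 + 2
7 + 2 + 1 + 1
6 + 5
…and 15 more, for 27 total.

27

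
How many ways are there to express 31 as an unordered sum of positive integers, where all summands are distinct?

Direct enumeration gives 340 partitions.

340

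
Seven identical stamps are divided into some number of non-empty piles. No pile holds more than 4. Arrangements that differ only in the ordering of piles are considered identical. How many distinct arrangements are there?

11

They are:
4+3
4+2+1
4+1+1+1
3+3+1
3+2+2
3+2+1+1
3+1+1+1+1
2+2+2+1
2+2+1+1+1
2+1+1+1+1+1
1+1+1+1+1+1+1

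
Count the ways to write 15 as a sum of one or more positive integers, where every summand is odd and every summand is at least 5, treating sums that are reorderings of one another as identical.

2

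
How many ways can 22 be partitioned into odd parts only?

89

Counting exhaustively, 89 partitions satisfy the conditions.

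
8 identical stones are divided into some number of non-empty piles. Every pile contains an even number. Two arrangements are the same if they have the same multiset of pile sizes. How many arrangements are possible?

The partitions of 8 that satisfy the conditions:
8
2+6
4+4
2+2+4
2+2+2+2
Counting gives 5.

5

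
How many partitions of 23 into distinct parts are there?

104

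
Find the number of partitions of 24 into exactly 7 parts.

Counting exhaustively, 201 partitions satisfy the conditions.

201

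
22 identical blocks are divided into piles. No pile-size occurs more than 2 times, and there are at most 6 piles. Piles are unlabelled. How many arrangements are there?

There are 273 such partitions.

273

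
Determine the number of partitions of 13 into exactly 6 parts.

14

They are:
8, 1, 1, 1, 1, 1
7, 2, 1, 1, 1, 1
6, 3, 1, 1, 1, 1
6, 2, 2, 1, 1, 1
5, 4, 1, 1, 1, 1
5, 3, 2, 1, 1, 1
5, 2, 2, 2, 1, 1
4, 4, 2, 1, 1, 1
4, 3, 3, 1, 1, 1
4, 3, 2, 2, 1, 1
4, 2, 2, 2, 2, 1
3, 3, 3, 2, 1, 1
3, 3, 2, 2, 2, 1
3, 2, 2, 2, 2, 2
That's 14 in total.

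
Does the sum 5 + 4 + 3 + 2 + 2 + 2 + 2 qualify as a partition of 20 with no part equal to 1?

The parts sum to 20, and the condition 'no summand equals 1' holds.

Yes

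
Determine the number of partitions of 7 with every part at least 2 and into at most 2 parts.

They are:
7
2+5
3+4
Counting gives 3.

3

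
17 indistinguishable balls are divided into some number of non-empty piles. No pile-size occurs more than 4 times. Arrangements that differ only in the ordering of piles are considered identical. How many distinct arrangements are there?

A full systematic count gives 205.

205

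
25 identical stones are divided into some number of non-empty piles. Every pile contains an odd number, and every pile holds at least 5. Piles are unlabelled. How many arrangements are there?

The partitions of 25 that satisfy the conditions:
25
15, 5, 5
13, 7, 5
11, 9, 5
11, 7, 7
9, 9, 7
5, 5, 5, 5, 5

7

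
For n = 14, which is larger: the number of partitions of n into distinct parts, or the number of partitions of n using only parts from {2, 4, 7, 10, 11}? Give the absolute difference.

Partitions of 14 into distinct parts: 22.
Partitions of 14 using only parts from {2, 4, 7, 10, 11}: 7.
|22 − 7| = 15.

15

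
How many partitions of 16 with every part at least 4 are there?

Enumerating:
16
4+12
5+11
6+10
7+9
8+8
4+4+8
4+5+7
4+6+6
5+5+6
4+4+4+4

11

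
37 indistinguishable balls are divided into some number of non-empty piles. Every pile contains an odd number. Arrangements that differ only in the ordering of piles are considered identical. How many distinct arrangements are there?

760

Counting exhaustively, 760 partitions satisfy the conditions.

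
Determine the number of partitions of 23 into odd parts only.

104

Systematic enumeration (by largest part, then next-largest, …) yields 104.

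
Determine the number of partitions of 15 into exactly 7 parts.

21

Enumerating:
9 + 1 + 1 + 1 + 1 + 1 + 1
8 + 2 + 1 + 1 + 1 + 1 + 1
7 + 3 + 1 + 1 + 1 + 1 + 1
7 + 2 + 2 + 1 + 1 + 1 + 1
6 + 4 + 1 + 1 + 1 + 1 + 1
6 + 3 + 2 + 1 + 1 + 1 + 1
6 + 2 + 2 + 2 + 1 + 1 + 1
5 + 5 + 1 + 1 + 1 + 1 + 1
5 + 4 + 2 + 1 + 1 + 1 + 1
5 + 3 + 3 + 1 + 1 + 1 + 1
5 + 3 + 2 + 2 + 1 + 1 + 1
5 + 2 + 2 + 2 + 2 + 1 + 1
4 + 4 + 3 + 1 + 1 + 1 + 1
4 + 4 + 2 + 2 + 1 + 1 + 1
4 + 3 + 3 + 2 + 1 + 1 + 1
4 + 3 + 2 + 2 + 2 + 1 + 1
4 + 2 + 2 + 2 + 2 + 2 + 1
3 + 3 + 3 + 3 + 1 + 1 + 1
3 + 3 + 3 + 2 + 2 + 1 + 1
3 + 3 + 2 + 2 + 2 + 2 + 1
3 + 2 + 2 + 2 + 2 + 2 + 2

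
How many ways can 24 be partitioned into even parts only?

Systematic enumeration (by largest part, then next-largest, …) yields 77.

77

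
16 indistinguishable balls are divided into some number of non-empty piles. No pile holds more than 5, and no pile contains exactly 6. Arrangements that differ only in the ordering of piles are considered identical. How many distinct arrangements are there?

Direct enumeration gives 101 partitions.

101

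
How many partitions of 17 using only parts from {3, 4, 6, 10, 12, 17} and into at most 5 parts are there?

4

The partitions of 17 that satisfy the conditions:
17
10 + 4 + 3
6 + 4 + 4 + 3
4 + 4 + 3 + 3 + 3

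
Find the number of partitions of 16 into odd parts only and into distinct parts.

The partitions of 16 that satisfy the conditions:
15 + 1
13 + 3
11 + 5
9 + 7
7 + 5 + 3 + 1
Counting gives 5.

5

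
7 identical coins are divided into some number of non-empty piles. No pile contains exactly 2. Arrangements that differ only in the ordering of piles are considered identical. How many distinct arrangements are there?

The partitions of 7 that satisfy the conditions:
7
6+1
5+1+1
4+3
4+1+1+1
3+3+1
3+1+1+1+1
1+1+1+1+1+1+1
That's 8 in total.

8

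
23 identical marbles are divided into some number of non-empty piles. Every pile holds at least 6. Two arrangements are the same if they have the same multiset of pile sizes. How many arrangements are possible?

Listing the qualifying partitions of 23:
23
6, 17
7, 16
8, 15
9, 14
10, 13
11, 12
6, 6, 11
6, 7, 10
6, 8, 9
7, 7, 9
7, 8, 8
Counting gives 12.

12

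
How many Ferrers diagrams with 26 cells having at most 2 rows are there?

14

They are:
26
1+25
2+24
3+23
4+22
5+21
6+20
7+19
8+18
9+17
10+16
11+15
12+14
13+13
That's 14 in total.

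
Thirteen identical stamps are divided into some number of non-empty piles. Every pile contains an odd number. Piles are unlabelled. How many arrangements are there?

18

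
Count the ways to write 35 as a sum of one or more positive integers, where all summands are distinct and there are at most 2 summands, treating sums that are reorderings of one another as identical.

The partitions of 35 that satisfy the conditions:
35
34,1
33,2
32,3
31,4
30,5
29,6
28,7
27,8
26,9
25,10
24,11
23,12
22,13
21,14
20,15
19,16
18,17

18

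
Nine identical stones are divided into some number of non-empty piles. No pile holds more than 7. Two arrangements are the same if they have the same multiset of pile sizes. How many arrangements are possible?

28

There are too many to list fully; the first 12 (by largest part) are:
2 + 7
1 + 1 + 7
3 + 6
1 + 2 + 6
1 + 1 + 1 + 6
4 + 5
1 + 3 + 5
2 + 2 + 5
1 + 1 + 2 + 5
1 + 1 + 1 + 1 + 5
1 + 4 + 4
2 + 3 + 4
…and 16 more, for 28 total.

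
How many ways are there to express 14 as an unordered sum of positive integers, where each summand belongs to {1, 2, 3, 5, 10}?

A partial list (first 12 by largest part):
10+3+1
10+2+2
10+2+1+1
10+1+1+1+1
5+5+3+1
5+5+2+2
5+5+2+1+1
5+5+1+1+1+1
5+3+3+3
5+3+3+2+1
5+3+3+1+1+1
5+3+2+2+2
…and 32 more, for 44 total.

44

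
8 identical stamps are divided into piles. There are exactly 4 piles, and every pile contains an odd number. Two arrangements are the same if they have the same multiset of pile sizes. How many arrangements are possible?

2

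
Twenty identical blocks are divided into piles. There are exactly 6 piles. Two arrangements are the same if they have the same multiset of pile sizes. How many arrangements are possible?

90

Enumerating by decreasing first part gives 90 partitions in all.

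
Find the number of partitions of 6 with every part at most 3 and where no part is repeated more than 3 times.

The partitions of 6 that satisfy the conditions:
3 + 3
3 + 2 + 1
3 + 1 + 1 + 1
2 + 2 + 2
2 + 2 + 1 + 1
Counting gives 5.

5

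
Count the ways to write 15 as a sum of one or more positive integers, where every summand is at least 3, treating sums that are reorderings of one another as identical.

17

The partitions of 15 that satisfy the conditions:
15
12,3
11,4
10,5
9,6
9,3,3
8,7
8,4,3
7,5,3
7,4,4
6,6,3
6,5,4
6,3,3,3
5,5,5
5,4,3,3
4,4,4,3
3,3,3,3,3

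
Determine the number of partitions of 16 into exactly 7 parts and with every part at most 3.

Enumerating:
1+1+2+3+3+3+3
1+2+2+2+3+3+3
2+2+2+2+2+3+3

3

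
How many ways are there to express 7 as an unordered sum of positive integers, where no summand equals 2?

8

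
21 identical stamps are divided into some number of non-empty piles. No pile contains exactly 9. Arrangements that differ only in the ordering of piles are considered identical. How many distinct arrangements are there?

715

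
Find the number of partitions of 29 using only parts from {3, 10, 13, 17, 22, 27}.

4

The partitions of 29 that satisfy the conditions:
17 + 3 + 3 + 3 + 3
13 + 13 + 3
13 + 10 + 3 + 3
10 + 10 + 3 + 3 + 3
That's 4 in total.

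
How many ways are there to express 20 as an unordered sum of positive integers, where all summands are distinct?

There are too many to list fully; the first 12 (by largest part) are:
20
19, 1
18, 2
17, 3
17, 2, 1
16, 4
16, 3, 1
15, 5
15, 4, 1
15, 3, 2
14, 6
14, 5, 1
…and 52 more, for 64 total.

64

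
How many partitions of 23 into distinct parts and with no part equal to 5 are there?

Enumerating by decreasing first part gives 72 partitions in all.

72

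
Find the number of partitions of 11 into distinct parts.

12

The partitions of 11 that satisfy the conditions:
11
1 + 10
2 + 9
3 + 8
1 + 2 + 8
4 + 7
1 + 3 + 7
5 + 6
1 + 4 + 6
2 + 3 + 6
2 + 4 + 5
1 + 2 + 3 + 5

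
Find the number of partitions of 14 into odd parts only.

22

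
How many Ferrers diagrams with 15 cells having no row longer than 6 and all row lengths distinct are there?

4

The partitions of 15 that satisfy the conditions:
6,5,4
6,5,3,1
6,4,3,2
5,4,3,2,1
That's 4 in total.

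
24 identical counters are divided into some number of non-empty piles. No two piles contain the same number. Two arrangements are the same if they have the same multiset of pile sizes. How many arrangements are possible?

122

Counting exhaustively, 122 partitions satisfy the conditions.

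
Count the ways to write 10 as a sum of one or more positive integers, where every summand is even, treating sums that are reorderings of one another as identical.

7

The partitions of 10 that satisfy the conditions:
10
8 + 2
6 + 4
6 + 2 + 2
4 + 4 + 2
4 + 2 + 2 + 2
2 + 2 + 2 + 2 + 2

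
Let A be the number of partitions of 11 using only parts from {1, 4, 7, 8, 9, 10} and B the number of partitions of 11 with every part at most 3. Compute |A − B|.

8

Partitions of 11 using only parts from {1, 4, 7, 8, 9, 10}: 8.
Partitions of 11 with every part at most 3: 16.
|8 − 16| = 8.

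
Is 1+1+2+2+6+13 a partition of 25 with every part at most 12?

The parts sum to 25, and the condition 'no summand exceeds 12' is violated.

No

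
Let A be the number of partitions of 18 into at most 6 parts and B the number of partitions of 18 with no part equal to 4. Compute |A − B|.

51

Partitions of 18 into at most 6 parts: 199.
Partitions of 18 with no part equal to 4: 250.
|199 − 250| = 51.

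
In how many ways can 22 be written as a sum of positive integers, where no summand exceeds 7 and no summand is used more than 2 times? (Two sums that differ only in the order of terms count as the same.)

74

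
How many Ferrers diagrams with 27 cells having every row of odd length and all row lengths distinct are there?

Enumerating:
27
23+3+1
21+5+1
19+7+1
19+5+3
17+9+1
17+7+3
15+11+1
15+9+3
15+7+5
13+11+3
13+9+5
11+9+7
11+7+5+3+1

14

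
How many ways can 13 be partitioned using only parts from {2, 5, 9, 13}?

Listing the qualifying partitions of 13:
13
2,2,9
2,2,2,2,5

3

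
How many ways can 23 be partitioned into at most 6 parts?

454

Systematic enumeration (by largest part, then next-largest, …) yields 454.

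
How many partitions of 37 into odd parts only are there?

Enumerating by decreasing first part gives 760 partitions in all.

760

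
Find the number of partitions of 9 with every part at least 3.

4

Listing the qualifying partitions of 9:
9
6 + 3
5 + 4
3 + 3 + 3
That's 4 in total.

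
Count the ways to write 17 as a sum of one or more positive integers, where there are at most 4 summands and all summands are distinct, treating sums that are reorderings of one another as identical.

A partial list (first 12 by largest part):
17
16+1
15+2
14+3
14+2+1
13+4
13+3+1
12+5
12+4+1
12+3+2
11+6
11+5+1
…and 24 more, for 36 total.

36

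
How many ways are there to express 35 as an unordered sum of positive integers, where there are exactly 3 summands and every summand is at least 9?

They are:
17+9+9
16+10+9
15+11+9
15+10+10
14+12+9
14+11+10
13+13+9
13+12+10
13+11+11
12+12+11

10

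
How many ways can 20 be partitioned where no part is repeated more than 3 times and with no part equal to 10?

291

Direct enumeration gives 291 partitions.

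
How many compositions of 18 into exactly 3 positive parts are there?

A composition of 18 into 3 positive parts is chosen by placing 2 dividers among the 17 gaps between 18 units: C(17,2) = 136.

136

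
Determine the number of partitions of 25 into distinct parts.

Direct enumeration gives 142 partitions.

142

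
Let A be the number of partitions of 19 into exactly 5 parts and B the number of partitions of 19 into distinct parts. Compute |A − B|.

16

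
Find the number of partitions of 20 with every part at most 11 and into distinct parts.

39

A partial list (first 12 by largest part):
9 + 11
1 + 8 + 11
2 + 7 + 11
3 + 6 + 11
1 + 2 + 6 + 11
4 + 5 + 11
1 + 3 + 5 + 11
2 + 3 + 4 + 11
1 + 9 + 10
2 + 8 + 10
3 + 7 + 10
1 + 2 + 7 + 10
…and 27 more, for 39 total.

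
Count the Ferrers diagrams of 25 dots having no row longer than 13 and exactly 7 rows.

Enumerating by decreasing first part gives 229 partitions in all.

229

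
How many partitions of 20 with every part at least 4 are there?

24

The partitions of 20 that satisfy the conditions:
20
16+4
15+5
14+6
13+7
12+8
12+4+4
11+9
11+5+4
10+10
10+6+4
10+5+5
9+7+4
9+6+5
8+8+4
8+7+5
8+6+6
8+4+4+4
7+7+6
7+5+4+4
6+6+4+4
6+5+5+4
5+5+5+5
4+4+4+4+4
That's 24 in total.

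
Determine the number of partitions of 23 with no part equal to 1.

253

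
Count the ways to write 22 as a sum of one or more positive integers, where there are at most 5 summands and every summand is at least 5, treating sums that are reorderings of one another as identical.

18

They are:
22
5+17
6+16
7+15
8+14
9+13
10+12
5+5+12
11+11
5+6+11
5+7+10
6+6+10
5+8+9
6+7+9
6+8+8
7+7+8
5+5+5+7
5+5+6+6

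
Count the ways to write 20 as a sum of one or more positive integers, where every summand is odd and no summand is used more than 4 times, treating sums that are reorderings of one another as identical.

35

A partial list (first 12 by largest part):
19, 1
17, 3
17, 1, 1, 1
15, 5
15, 3, 1, 1
13, 7
13, 5, 1, 1
13, 3, 3, 1
13, 3, 1, 1, 1, 1
11, 9
11, 7, 1, 1
11, 5, 3, 1
…and 23 more, for 35 total.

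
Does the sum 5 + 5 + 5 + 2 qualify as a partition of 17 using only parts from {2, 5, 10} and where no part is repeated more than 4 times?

Yes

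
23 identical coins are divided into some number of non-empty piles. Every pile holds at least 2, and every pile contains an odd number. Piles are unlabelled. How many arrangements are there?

They are:
23
17, 3, 3
15, 5, 3
13, 7, 3
13, 5, 5
11, 9, 3
11, 7, 5
11, 3, 3, 3, 3
9, 9, 5
9, 7, 7
9, 5, 3, 3, 3
7, 7, 3, 3, 3
7, 5, 5, 3, 3
5, 5, 5, 5, 3
5, 3, 3, 3, 3, 3, 3
That's 15 in total.

15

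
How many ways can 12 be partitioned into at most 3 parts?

Listing the qualifying partitions of 12:
12
11+1
10+2
10+1+1
9+3
9+2+1
8+4
8+3+1
8+2+2
7+5
7+4+1
7+3+2
6+6
6+5+1
6+4+2
6+3+3
5+5+2
5+4+3
4+4+4

19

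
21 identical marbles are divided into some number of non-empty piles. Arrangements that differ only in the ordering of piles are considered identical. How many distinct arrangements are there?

792

Systematic enumeration (by largest part, then next-largest, …) yields 792.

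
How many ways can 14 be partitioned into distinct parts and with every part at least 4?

The partitions of 14 that satisfy the conditions:
14
10 + 4
9 + 5
8 + 6
That's 4 in total.

4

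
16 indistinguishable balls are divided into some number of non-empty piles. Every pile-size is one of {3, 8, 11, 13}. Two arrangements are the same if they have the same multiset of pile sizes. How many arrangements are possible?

2

The partitions of 16 that satisfy the conditions:
3 + 13
8 + 8
Counting gives 2.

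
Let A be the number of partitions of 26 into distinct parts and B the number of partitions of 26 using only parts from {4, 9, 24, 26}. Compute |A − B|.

163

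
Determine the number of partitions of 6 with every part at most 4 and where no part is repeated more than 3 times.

7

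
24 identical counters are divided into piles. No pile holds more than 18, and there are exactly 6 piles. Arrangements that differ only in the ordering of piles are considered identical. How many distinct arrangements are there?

Counting exhaustively, 198 partitions satisfy the conditions.

198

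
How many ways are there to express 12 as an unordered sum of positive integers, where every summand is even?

11

Enumerating:
12
10 + 2
8 + 4
8 + 2 + 2
6 + 6
6 + 4 + 2
6 + 2 + 2 + 2
4 + 4 + 4
4 + 4 + 2 + 2
4 + 2 + 2 + 2 + 2
2 + 2 + 2 + 2 + 2 + 2
That's 11 in total.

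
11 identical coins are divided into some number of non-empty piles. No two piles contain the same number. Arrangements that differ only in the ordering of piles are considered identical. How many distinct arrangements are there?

They are:
11
10, 1
9, 2
8, 3
8, 2, 1
7, 4
7, 3, 1
6, 5
6, 4, 1
6, 3, 2
5, 4, 2
5, 3, 2, 1
That's 12 in total.

12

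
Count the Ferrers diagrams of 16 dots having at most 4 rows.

A partial list (first 12 by largest part):
16
15,1
14,2
14,1,1
13,3
13,2,1
13,1,1,1
12,4
12,3,1
12,2,2
12,2,1,1
11,5
…and 52 more, for 64 total.

64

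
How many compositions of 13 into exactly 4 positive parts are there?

220

Place 3 bars in the 12 internal gaps of a row of 13 dots: C(12,3) = 220.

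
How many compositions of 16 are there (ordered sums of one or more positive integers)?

32768

There are 15 gaps and each independently is a cut or not, giving 2^15 = 32768.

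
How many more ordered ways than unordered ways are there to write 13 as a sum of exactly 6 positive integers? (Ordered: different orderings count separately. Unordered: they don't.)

Ordered (compositions into 6 parts): C(12,5) = 792.
Partitions of 13 into exactly 6 parts: 14.
Difference: 792 − 14 = 778.

778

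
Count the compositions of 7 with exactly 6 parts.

6

A composition of 7 into 6 positive parts is chosen by placing 5 dividers among the 6 gaps between 7 units: C(6,5) = 6.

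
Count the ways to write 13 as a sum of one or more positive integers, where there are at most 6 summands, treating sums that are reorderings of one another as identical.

71

There are 71 such partitions.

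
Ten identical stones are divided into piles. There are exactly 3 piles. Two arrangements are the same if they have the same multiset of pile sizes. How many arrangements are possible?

They are:
1+1+8
1+2+7
1+3+6
2+2+6
1+4+5
2+3+5
2+4+4
3+3+4

8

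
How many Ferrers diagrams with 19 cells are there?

490

There are 490 such partitions.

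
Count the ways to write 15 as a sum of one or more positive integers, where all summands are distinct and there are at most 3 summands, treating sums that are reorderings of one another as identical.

20

Enumerating:
15
1,14
2,13
3,12
1,2,12
4,11
1,3,11
5,10
1,4,10
2,3,10
6,9
1,5,9
2,4,9
7,8
1,6,8
2,5,8
3,4,8
2,6,7
3,5,7
4,5,6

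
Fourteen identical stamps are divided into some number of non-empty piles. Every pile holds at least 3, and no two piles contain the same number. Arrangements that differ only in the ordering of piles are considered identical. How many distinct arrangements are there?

Enumerating:
14
11+3
10+4
9+5
8+6
7+4+3
6+5+3

7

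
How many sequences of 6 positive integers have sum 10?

126

By stars and bars with positive parts, the count is C(9,5) = 126.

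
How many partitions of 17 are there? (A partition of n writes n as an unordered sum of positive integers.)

297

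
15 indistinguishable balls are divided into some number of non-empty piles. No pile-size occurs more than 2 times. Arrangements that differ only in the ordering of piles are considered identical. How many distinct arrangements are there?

There are too many to list fully; the first 12 (by largest part) are:
15
14 + 1
13 + 2
13 + 1 + 1
12 + 3
12 + 2 + 1
11 + 4
11 + 3 + 1
11 + 2 + 2
11 + 2 + 1 + 1
10 + 5
10 + 4 + 1
…and 58 more, for 70 total.

70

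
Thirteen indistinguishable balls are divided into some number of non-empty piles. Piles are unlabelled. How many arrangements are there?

101

A full systematic count gives 101.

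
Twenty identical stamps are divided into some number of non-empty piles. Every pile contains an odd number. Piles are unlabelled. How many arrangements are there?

A partial list (first 12 by largest part):
19,1
17,3
17,1,1,1
15,5
15,3,1,1
15,1,1,1,1,1
13,7
13,5,1,1
13,3,3,1
13,3,1,1,1,1
13,1,1,1,1,1,1,1
11,9
…and 52 more, for 64 total.

64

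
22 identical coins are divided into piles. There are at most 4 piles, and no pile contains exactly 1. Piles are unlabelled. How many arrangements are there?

88

Enumerating by decreasing first part gives 88 partitions in all.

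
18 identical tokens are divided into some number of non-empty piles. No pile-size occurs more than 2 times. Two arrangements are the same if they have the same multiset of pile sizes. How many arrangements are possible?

135

Direct enumeration gives 135 partitions.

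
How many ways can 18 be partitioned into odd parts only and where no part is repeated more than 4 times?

A partial list (first 12 by largest part):
17,1
15,3
15,1,1,1
13,5
13,3,1,1
11,7
11,5,1,1
11,3,3,1
11,3,1,1,1,1
9,9
9,7,1,1
9,5,3,1
…and 14 more, for 26 total.

26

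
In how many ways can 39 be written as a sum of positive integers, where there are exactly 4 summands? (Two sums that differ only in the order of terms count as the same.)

Counting exhaustively, 441 partitions satisfy the conditions.

441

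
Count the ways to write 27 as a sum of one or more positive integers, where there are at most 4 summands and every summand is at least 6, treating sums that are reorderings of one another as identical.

24

Enumerating:
27
21+6
20+7
19+8
18+9
17+10
16+11
15+12
15+6+6
14+13
14+7+6
13+8+6
13+7+7
12+9+6
12+8+7
11+10+6
11+9+7
11+8+8
10+10+7
10+9+8
9+9+9
9+6+6+6
8+7+6+6
7+7+7+6
That's 24 in total.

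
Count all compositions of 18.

The number of compositions of n is 2^(n−1); here 2^17 = 131072.

131072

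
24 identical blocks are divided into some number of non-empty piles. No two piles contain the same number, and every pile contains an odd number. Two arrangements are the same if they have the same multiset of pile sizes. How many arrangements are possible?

11

Enumerating:
23, 1
21, 3
19, 5
17, 7
15, 9
15, 5, 3, 1
13, 11
13, 7, 3, 1
11, 9, 3, 1
11, 7, 5, 1
9, 7, 5, 3
Counting gives 11.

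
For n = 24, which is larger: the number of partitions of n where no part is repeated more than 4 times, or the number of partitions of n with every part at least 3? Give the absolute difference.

840

Partitions of 24 where no part is repeated more than 4 times: 950.
Partitions of 24 with every part at least 3: 110.
|950 − 110| = 840.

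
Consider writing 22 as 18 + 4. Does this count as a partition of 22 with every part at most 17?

The parts sum to 22, and the condition 'no summand exceeds 17' is violated.

No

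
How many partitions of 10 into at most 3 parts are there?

Listing the qualifying partitions of 10:
10
9+1
8+2
8+1+1
7+3
7+2+1
6+4
6+3+1
6+2+2
5+5
5+4+1
5+3+2
4+4+2
4+3+3
That's 14 in total.

14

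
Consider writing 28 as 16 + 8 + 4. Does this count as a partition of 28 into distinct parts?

The parts sum to 28, and the condition 'all summands are distinct' holds.

Yes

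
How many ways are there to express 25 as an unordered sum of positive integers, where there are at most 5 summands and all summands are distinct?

137

Systematic enumeration (by largest part, then next-largest, …) yields 137.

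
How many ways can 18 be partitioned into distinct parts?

46

There are too many to list fully; the first 12 (by largest part) are:
18
17 + 1
16 + 2
15 + 3
15 + 2 + 1
14 + 4
14 + 3 + 1
13 + 5
13 + 4 + 1
13 + 3 + 2
12 + 6
12 + 5 + 1
…and 34 more, for 46 total.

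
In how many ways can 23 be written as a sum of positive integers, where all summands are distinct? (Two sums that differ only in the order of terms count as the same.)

104

Direct enumeration gives 104 partitions.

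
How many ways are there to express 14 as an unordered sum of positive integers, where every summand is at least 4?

7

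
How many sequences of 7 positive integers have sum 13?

924

A composition of 13 into 7 positive parts is chosen by placing 6 dividers among the 12 gaps between 13 units: C(12,6) = 924.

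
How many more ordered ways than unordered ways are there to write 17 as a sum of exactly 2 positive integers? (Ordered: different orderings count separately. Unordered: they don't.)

Ordered (compositions into 2 parts): C(16,1) = 16.
Unordered (partitions into 2 parts): 8.
Difference: 16 − 8 = 8.

8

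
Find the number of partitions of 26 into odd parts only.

Systematic enumeration (by largest part, then next-largest, …) yields 165.

165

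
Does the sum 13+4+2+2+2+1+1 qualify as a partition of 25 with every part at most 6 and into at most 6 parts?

The parts sum to 25, and the condition 'no summand exceeds 6' is violated.

No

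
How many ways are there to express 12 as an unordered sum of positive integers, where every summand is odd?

15

The partitions of 12 that satisfy the conditions:
1,11
3,9
1,1,1,9
5,7
1,1,3,7
1,1,1,1,1,7
1,1,5,5
1,3,3,5
1,1,1,1,3,5
1,1,1,1,1,1,1,5
3,3,3,3
1,1,1,3,3,3
1,1,1,1,1,1,3,3
1,1,1,1,1,1,1,1,1,3
1,1,1,1,1,1,1,1,1,1,1,1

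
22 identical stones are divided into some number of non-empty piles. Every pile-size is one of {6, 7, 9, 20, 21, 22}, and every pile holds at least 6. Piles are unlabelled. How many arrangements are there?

2

Enumerating:
22
6+7+9
Counting gives 2.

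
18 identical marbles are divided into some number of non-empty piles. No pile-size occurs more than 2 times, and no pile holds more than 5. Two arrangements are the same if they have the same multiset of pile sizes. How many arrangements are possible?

14

They are:
4, 4, 5, 5
1, 3, 4, 5, 5
2, 2, 4, 5, 5
1, 1, 2, 4, 5, 5
2, 3, 3, 5, 5
1, 1, 3, 3, 5, 5
1, 2, 2, 3, 5, 5
2, 3, 4, 4, 5
1, 1, 3, 4, 4, 5
1, 2, 2, 4, 4, 5
1, 2, 3, 3, 4, 5
1, 1, 2, 2, 3, 4, 5
2, 2, 3, 3, 4, 4
1, 1, 2, 3, 3, 4, 4
Counting gives 14.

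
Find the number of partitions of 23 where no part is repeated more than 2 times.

355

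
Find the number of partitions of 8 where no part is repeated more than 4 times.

Listing the qualifying partitions of 8:
8
7, 1
6, 2
6, 1, 1
5, 3
5, 2, 1
5, 1, 1, 1
4, 4
4, 3, 1
4, 2, 2
4, 2, 1, 1
4, 1, 1, 1, 1
3, 3, 2
3, 3, 1, 1
3, 2, 2, 1
3, 2, 1, 1, 1
2, 2, 2, 2
2, 2, 2, 1, 1
2, 2, 1, 1, 1, 1

19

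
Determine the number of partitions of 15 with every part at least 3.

Listing the qualifying partitions of 15:
15
12,3
11,4
10,5
9,6
9,3,3
8,7
8,4,3
7,5,3
7,4,4
6,6,3
6,5,4
6,3,3,3
5,5,5
5,4,3,3
4,4,4,3
3,3,3,3,3
Counting gives 17.

17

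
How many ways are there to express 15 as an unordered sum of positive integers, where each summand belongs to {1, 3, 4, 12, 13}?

18

Enumerating:
1+1+13
3+12
1+1+1+12
3+4+4+4
1+1+1+4+4+4
1+3+3+4+4
1+1+1+1+3+4+4
1+1+1+1+1+1+1+4+4
1+1+3+3+3+4
1+1+1+1+1+3+3+4
1+1+1+1+1+1+1+1+3+4
1+1+1+1+1+1+1+1+1+1+1+4
3+3+3+3+3
1+1+1+3+3+3+3
1+1+1+1+1+1+3+3+3
1+1+1+1+1+1+1+1+1+3+3
1+1+1+1+1+1+1+1+1+1+1+1+3
1+1+1+1+1+1+1+1+1+1+1+1+1+1+1
That's 18 in total.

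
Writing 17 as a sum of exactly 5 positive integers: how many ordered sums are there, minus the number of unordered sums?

Compositions: C(16,4) = 1820.
Partitions of 17 into exactly 5 parts: 47.
Difference: 1820 − 47 = 1773.

1773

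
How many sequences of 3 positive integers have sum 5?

Equivalently, choose which 2 of the 4 gaps become plus signs: C(4,2) = 6.

6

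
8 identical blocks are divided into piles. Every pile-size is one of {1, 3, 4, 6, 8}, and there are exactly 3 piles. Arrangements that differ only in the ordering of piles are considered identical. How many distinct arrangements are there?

Enumerating:
1, 1, 6
1, 3, 4
That's 2 in total.

2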